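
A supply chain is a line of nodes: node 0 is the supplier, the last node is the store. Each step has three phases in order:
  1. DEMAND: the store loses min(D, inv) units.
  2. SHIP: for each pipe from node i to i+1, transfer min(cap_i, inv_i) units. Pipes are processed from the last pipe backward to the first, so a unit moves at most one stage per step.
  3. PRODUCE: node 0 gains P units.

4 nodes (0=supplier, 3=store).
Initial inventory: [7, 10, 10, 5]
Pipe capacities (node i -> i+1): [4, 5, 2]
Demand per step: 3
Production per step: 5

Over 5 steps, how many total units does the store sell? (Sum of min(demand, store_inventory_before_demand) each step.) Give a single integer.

Answer: 13

Derivation:
Step 1: sold=3 (running total=3) -> [8 9 13 4]
Step 2: sold=3 (running total=6) -> [9 8 16 3]
Step 3: sold=3 (running total=9) -> [10 7 19 2]
Step 4: sold=2 (running total=11) -> [11 6 22 2]
Step 5: sold=2 (running total=13) -> [12 5 25 2]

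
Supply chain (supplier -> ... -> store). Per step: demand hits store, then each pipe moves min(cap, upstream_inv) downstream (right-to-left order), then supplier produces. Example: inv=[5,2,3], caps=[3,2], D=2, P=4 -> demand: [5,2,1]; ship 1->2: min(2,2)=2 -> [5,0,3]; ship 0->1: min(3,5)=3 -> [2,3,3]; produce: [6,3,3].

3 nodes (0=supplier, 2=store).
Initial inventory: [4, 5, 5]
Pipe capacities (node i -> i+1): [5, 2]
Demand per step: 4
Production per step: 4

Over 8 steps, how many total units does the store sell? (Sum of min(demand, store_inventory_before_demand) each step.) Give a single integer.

Answer: 19

Derivation:
Step 1: sold=4 (running total=4) -> [4 7 3]
Step 2: sold=3 (running total=7) -> [4 9 2]
Step 3: sold=2 (running total=9) -> [4 11 2]
Step 4: sold=2 (running total=11) -> [4 13 2]
Step 5: sold=2 (running total=13) -> [4 15 2]
Step 6: sold=2 (running total=15) -> [4 17 2]
Step 7: sold=2 (running total=17) -> [4 19 2]
Step 8: sold=2 (running total=19) -> [4 21 2]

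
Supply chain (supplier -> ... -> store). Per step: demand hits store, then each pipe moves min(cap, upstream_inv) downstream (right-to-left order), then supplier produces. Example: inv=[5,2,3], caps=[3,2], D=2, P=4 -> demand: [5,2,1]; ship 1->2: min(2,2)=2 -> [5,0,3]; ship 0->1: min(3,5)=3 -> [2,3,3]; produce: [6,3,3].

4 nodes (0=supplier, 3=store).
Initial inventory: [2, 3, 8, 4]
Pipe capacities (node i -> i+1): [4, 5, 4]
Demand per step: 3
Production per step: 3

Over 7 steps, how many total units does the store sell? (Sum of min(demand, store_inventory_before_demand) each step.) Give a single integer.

Step 1: sold=3 (running total=3) -> [3 2 7 5]
Step 2: sold=3 (running total=6) -> [3 3 5 6]
Step 3: sold=3 (running total=9) -> [3 3 4 7]
Step 4: sold=3 (running total=12) -> [3 3 3 8]
Step 5: sold=3 (running total=15) -> [3 3 3 8]
Step 6: sold=3 (running total=18) -> [3 3 3 8]
Step 7: sold=3 (running total=21) -> [3 3 3 8]

Answer: 21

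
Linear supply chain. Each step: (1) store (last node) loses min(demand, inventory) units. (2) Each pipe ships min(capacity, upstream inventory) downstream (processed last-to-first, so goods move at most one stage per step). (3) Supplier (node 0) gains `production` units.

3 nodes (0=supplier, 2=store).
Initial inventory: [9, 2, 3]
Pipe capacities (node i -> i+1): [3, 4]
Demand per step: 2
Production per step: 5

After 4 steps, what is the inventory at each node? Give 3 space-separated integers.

Step 1: demand=2,sold=2 ship[1->2]=2 ship[0->1]=3 prod=5 -> inv=[11 3 3]
Step 2: demand=2,sold=2 ship[1->2]=3 ship[0->1]=3 prod=5 -> inv=[13 3 4]
Step 3: demand=2,sold=2 ship[1->2]=3 ship[0->1]=3 prod=5 -> inv=[15 3 5]
Step 4: demand=2,sold=2 ship[1->2]=3 ship[0->1]=3 prod=5 -> inv=[17 3 6]

17 3 6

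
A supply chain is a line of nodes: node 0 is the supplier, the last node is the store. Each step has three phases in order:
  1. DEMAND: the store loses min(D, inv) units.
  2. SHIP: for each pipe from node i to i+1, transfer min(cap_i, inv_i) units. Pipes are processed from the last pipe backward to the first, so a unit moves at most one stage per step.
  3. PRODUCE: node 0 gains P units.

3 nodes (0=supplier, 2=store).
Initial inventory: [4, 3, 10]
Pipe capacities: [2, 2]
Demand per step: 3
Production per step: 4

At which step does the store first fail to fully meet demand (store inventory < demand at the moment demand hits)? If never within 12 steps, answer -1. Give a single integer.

Step 1: demand=3,sold=3 ship[1->2]=2 ship[0->1]=2 prod=4 -> [6 3 9]
Step 2: demand=3,sold=3 ship[1->2]=2 ship[0->1]=2 prod=4 -> [8 3 8]
Step 3: demand=3,sold=3 ship[1->2]=2 ship[0->1]=2 prod=4 -> [10 3 7]
Step 4: demand=3,sold=3 ship[1->2]=2 ship[0->1]=2 prod=4 -> [12 3 6]
Step 5: demand=3,sold=3 ship[1->2]=2 ship[0->1]=2 prod=4 -> [14 3 5]
Step 6: demand=3,sold=3 ship[1->2]=2 ship[0->1]=2 prod=4 -> [16 3 4]
Step 7: demand=3,sold=3 ship[1->2]=2 ship[0->1]=2 prod=4 -> [18 3 3]
Step 8: demand=3,sold=3 ship[1->2]=2 ship[0->1]=2 prod=4 -> [20 3 2]
Step 9: demand=3,sold=2 ship[1->2]=2 ship[0->1]=2 prod=4 -> [22 3 2]
Step 10: demand=3,sold=2 ship[1->2]=2 ship[0->1]=2 prod=4 -> [24 3 2]
Step 11: demand=3,sold=2 ship[1->2]=2 ship[0->1]=2 prod=4 -> [26 3 2]
Step 12: demand=3,sold=2 ship[1->2]=2 ship[0->1]=2 prod=4 -> [28 3 2]
First stockout at step 9

9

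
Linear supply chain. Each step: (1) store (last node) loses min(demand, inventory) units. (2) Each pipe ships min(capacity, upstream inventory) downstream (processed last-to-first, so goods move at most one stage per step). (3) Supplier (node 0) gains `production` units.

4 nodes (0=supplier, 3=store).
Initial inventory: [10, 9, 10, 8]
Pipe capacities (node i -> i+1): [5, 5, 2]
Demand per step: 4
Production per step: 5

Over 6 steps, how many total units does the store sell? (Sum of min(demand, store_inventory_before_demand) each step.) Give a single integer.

Answer: 18

Derivation:
Step 1: sold=4 (running total=4) -> [10 9 13 6]
Step 2: sold=4 (running total=8) -> [10 9 16 4]
Step 3: sold=4 (running total=12) -> [10 9 19 2]
Step 4: sold=2 (running total=14) -> [10 9 22 2]
Step 5: sold=2 (running total=16) -> [10 9 25 2]
Step 6: sold=2 (running total=18) -> [10 9 28 2]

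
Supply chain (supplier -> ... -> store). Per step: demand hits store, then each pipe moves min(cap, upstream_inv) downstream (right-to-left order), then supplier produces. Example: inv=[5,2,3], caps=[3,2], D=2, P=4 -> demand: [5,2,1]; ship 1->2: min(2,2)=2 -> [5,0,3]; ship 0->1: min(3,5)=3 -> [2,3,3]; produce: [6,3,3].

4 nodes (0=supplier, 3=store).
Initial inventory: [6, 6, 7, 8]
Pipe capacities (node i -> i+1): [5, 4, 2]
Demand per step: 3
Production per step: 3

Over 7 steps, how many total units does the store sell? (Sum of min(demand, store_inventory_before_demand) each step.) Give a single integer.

Answer: 20

Derivation:
Step 1: sold=3 (running total=3) -> [4 7 9 7]
Step 2: sold=3 (running total=6) -> [3 7 11 6]
Step 3: sold=3 (running total=9) -> [3 6 13 5]
Step 4: sold=3 (running total=12) -> [3 5 15 4]
Step 5: sold=3 (running total=15) -> [3 4 17 3]
Step 6: sold=3 (running total=18) -> [3 3 19 2]
Step 7: sold=2 (running total=20) -> [3 3 20 2]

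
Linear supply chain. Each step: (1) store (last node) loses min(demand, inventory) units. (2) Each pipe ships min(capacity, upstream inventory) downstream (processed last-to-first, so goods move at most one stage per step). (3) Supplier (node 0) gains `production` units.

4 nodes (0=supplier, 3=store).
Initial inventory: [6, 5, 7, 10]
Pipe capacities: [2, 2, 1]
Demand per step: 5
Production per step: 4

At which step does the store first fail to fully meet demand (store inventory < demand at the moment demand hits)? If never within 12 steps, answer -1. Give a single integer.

Step 1: demand=5,sold=5 ship[2->3]=1 ship[1->2]=2 ship[0->1]=2 prod=4 -> [8 5 8 6]
Step 2: demand=5,sold=5 ship[2->3]=1 ship[1->2]=2 ship[0->1]=2 prod=4 -> [10 5 9 2]
Step 3: demand=5,sold=2 ship[2->3]=1 ship[1->2]=2 ship[0->1]=2 prod=4 -> [12 5 10 1]
Step 4: demand=5,sold=1 ship[2->3]=1 ship[1->2]=2 ship[0->1]=2 prod=4 -> [14 5 11 1]
Step 5: demand=5,sold=1 ship[2->3]=1 ship[1->2]=2 ship[0->1]=2 prod=4 -> [16 5 12 1]
Step 6: demand=5,sold=1 ship[2->3]=1 ship[1->2]=2 ship[0->1]=2 prod=4 -> [18 5 13 1]
Step 7: demand=5,sold=1 ship[2->3]=1 ship[1->2]=2 ship[0->1]=2 prod=4 -> [20 5 14 1]
Step 8: demand=5,sold=1 ship[2->3]=1 ship[1->2]=2 ship[0->1]=2 prod=4 -> [22 5 15 1]
Step 9: demand=5,sold=1 ship[2->3]=1 ship[1->2]=2 ship[0->1]=2 prod=4 -> [24 5 16 1]
Step 10: demand=5,sold=1 ship[2->3]=1 ship[1->2]=2 ship[0->1]=2 prod=4 -> [26 5 17 1]
Step 11: demand=5,sold=1 ship[2->3]=1 ship[1->2]=2 ship[0->1]=2 prod=4 -> [28 5 18 1]
Step 12: demand=5,sold=1 ship[2->3]=1 ship[1->2]=2 ship[0->1]=2 prod=4 -> [30 5 19 1]
First stockout at step 3

3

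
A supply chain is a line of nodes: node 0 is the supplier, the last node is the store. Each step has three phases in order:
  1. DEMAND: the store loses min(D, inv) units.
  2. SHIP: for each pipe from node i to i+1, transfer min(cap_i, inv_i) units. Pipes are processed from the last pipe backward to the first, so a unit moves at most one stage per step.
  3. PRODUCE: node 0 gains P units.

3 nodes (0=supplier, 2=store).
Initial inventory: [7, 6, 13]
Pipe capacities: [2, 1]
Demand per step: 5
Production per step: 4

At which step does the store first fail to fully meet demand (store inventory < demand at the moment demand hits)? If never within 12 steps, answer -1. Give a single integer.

Step 1: demand=5,sold=5 ship[1->2]=1 ship[0->1]=2 prod=4 -> [9 7 9]
Step 2: demand=5,sold=5 ship[1->2]=1 ship[0->1]=2 prod=4 -> [11 8 5]
Step 3: demand=5,sold=5 ship[1->2]=1 ship[0->1]=2 prod=4 -> [13 9 1]
Step 4: demand=5,sold=1 ship[1->2]=1 ship[0->1]=2 prod=4 -> [15 10 1]
Step 5: demand=5,sold=1 ship[1->2]=1 ship[0->1]=2 prod=4 -> [17 11 1]
Step 6: demand=5,sold=1 ship[1->2]=1 ship[0->1]=2 prod=4 -> [19 12 1]
Step 7: demand=5,sold=1 ship[1->2]=1 ship[0->1]=2 prod=4 -> [21 13 1]
Step 8: demand=5,sold=1 ship[1->2]=1 ship[0->1]=2 prod=4 -> [23 14 1]
Step 9: demand=5,sold=1 ship[1->2]=1 ship[0->1]=2 prod=4 -> [25 15 1]
Step 10: demand=5,sold=1 ship[1->2]=1 ship[0->1]=2 prod=4 -> [27 16 1]
Step 11: demand=5,sold=1 ship[1->2]=1 ship[0->1]=2 prod=4 -> [29 17 1]
Step 12: demand=5,sold=1 ship[1->2]=1 ship[0->1]=2 prod=4 -> [31 18 1]
First stockout at step 4

4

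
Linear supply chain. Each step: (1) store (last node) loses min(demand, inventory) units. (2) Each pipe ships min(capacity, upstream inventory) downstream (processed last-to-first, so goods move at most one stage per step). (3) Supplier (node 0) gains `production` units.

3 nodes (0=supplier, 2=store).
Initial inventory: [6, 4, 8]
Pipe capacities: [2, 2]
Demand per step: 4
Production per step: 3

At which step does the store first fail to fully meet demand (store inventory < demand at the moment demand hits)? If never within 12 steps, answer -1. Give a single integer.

Step 1: demand=4,sold=4 ship[1->2]=2 ship[0->1]=2 prod=3 -> [7 4 6]
Step 2: demand=4,sold=4 ship[1->2]=2 ship[0->1]=2 prod=3 -> [8 4 4]
Step 3: demand=4,sold=4 ship[1->2]=2 ship[0->1]=2 prod=3 -> [9 4 2]
Step 4: demand=4,sold=2 ship[1->2]=2 ship[0->1]=2 prod=3 -> [10 4 2]
Step 5: demand=4,sold=2 ship[1->2]=2 ship[0->1]=2 prod=3 -> [11 4 2]
Step 6: demand=4,sold=2 ship[1->2]=2 ship[0->1]=2 prod=3 -> [12 4 2]
Step 7: demand=4,sold=2 ship[1->2]=2 ship[0->1]=2 prod=3 -> [13 4 2]
Step 8: demand=4,sold=2 ship[1->2]=2 ship[0->1]=2 prod=3 -> [14 4 2]
Step 9: demand=4,sold=2 ship[1->2]=2 ship[0->1]=2 prod=3 -> [15 4 2]
Step 10: demand=4,sold=2 ship[1->2]=2 ship[0->1]=2 prod=3 -> [16 4 2]
Step 11: demand=4,sold=2 ship[1->2]=2 ship[0->1]=2 prod=3 -> [17 4 2]
Step 12: demand=4,sold=2 ship[1->2]=2 ship[0->1]=2 prod=3 -> [18 4 2]
First stockout at step 4

4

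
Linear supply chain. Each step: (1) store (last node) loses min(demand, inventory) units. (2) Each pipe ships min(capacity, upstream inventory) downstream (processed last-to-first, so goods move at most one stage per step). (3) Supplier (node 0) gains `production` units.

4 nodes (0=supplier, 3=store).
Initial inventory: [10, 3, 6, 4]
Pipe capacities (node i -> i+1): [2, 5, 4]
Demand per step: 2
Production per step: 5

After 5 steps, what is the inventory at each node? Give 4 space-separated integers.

Step 1: demand=2,sold=2 ship[2->3]=4 ship[1->2]=3 ship[0->1]=2 prod=5 -> inv=[13 2 5 6]
Step 2: demand=2,sold=2 ship[2->3]=4 ship[1->2]=2 ship[0->1]=2 prod=5 -> inv=[16 2 3 8]
Step 3: demand=2,sold=2 ship[2->3]=3 ship[1->2]=2 ship[0->1]=2 prod=5 -> inv=[19 2 2 9]
Step 4: demand=2,sold=2 ship[2->3]=2 ship[1->2]=2 ship[0->1]=2 prod=5 -> inv=[22 2 2 9]
Step 5: demand=2,sold=2 ship[2->3]=2 ship[1->2]=2 ship[0->1]=2 prod=5 -> inv=[25 2 2 9]

25 2 2 9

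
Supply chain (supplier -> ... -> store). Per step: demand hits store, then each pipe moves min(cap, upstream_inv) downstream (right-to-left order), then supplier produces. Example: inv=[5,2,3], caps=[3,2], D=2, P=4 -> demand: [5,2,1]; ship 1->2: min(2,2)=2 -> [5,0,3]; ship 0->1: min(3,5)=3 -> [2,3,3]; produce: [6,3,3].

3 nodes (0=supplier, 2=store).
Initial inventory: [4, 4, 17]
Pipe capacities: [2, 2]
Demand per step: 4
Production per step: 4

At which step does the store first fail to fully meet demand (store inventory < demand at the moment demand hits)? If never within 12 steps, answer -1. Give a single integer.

Step 1: demand=4,sold=4 ship[1->2]=2 ship[0->1]=2 prod=4 -> [6 4 15]
Step 2: demand=4,sold=4 ship[1->2]=2 ship[0->1]=2 prod=4 -> [8 4 13]
Step 3: demand=4,sold=4 ship[1->2]=2 ship[0->1]=2 prod=4 -> [10 4 11]
Step 4: demand=4,sold=4 ship[1->2]=2 ship[0->1]=2 prod=4 -> [12 4 9]
Step 5: demand=4,sold=4 ship[1->2]=2 ship[0->1]=2 prod=4 -> [14 4 7]
Step 6: demand=4,sold=4 ship[1->2]=2 ship[0->1]=2 prod=4 -> [16 4 5]
Step 7: demand=4,sold=4 ship[1->2]=2 ship[0->1]=2 prod=4 -> [18 4 3]
Step 8: demand=4,sold=3 ship[1->2]=2 ship[0->1]=2 prod=4 -> [20 4 2]
Step 9: demand=4,sold=2 ship[1->2]=2 ship[0->1]=2 prod=4 -> [22 4 2]
Step 10: demand=4,sold=2 ship[1->2]=2 ship[0->1]=2 prod=4 -> [24 4 2]
Step 11: demand=4,sold=2 ship[1->2]=2 ship[0->1]=2 prod=4 -> [26 4 2]
Step 12: demand=4,sold=2 ship[1->2]=2 ship[0->1]=2 prod=4 -> [28 4 2]
First stockout at step 8

8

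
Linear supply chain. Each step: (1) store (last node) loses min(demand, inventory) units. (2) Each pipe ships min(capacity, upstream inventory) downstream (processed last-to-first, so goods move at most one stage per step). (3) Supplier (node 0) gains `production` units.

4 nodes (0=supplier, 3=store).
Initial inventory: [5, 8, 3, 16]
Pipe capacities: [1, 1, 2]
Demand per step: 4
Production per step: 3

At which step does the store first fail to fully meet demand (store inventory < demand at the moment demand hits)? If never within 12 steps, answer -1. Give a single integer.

Step 1: demand=4,sold=4 ship[2->3]=2 ship[1->2]=1 ship[0->1]=1 prod=3 -> [7 8 2 14]
Step 2: demand=4,sold=4 ship[2->3]=2 ship[1->2]=1 ship[0->1]=1 prod=3 -> [9 8 1 12]
Step 3: demand=4,sold=4 ship[2->3]=1 ship[1->2]=1 ship[0->1]=1 prod=3 -> [11 8 1 9]
Step 4: demand=4,sold=4 ship[2->3]=1 ship[1->2]=1 ship[0->1]=1 prod=3 -> [13 8 1 6]
Step 5: demand=4,sold=4 ship[2->3]=1 ship[1->2]=1 ship[0->1]=1 prod=3 -> [15 8 1 3]
Step 6: demand=4,sold=3 ship[2->3]=1 ship[1->2]=1 ship[0->1]=1 prod=3 -> [17 8 1 1]
Step 7: demand=4,sold=1 ship[2->3]=1 ship[1->2]=1 ship[0->1]=1 prod=3 -> [19 8 1 1]
Step 8: demand=4,sold=1 ship[2->3]=1 ship[1->2]=1 ship[0->1]=1 prod=3 -> [21 8 1 1]
Step 9: demand=4,sold=1 ship[2->3]=1 ship[1->2]=1 ship[0->1]=1 prod=3 -> [23 8 1 1]
Step 10: demand=4,sold=1 ship[2->3]=1 ship[1->2]=1 ship[0->1]=1 prod=3 -> [25 8 1 1]
Step 11: demand=4,sold=1 ship[2->3]=1 ship[1->2]=1 ship[0->1]=1 prod=3 -> [27 8 1 1]
Step 12: demand=4,sold=1 ship[2->3]=1 ship[1->2]=1 ship[0->1]=1 prod=3 -> [29 8 1 1]
First stockout at step 6

6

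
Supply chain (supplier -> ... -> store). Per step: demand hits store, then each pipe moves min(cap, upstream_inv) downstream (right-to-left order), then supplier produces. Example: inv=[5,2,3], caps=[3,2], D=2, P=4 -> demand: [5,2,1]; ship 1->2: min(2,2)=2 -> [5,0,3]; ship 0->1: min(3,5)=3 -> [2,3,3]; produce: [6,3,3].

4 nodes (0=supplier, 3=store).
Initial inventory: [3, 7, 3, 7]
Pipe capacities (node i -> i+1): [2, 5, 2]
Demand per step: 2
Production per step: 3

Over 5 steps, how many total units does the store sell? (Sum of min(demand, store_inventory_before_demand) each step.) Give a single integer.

Step 1: sold=2 (running total=2) -> [4 4 6 7]
Step 2: sold=2 (running total=4) -> [5 2 8 7]
Step 3: sold=2 (running total=6) -> [6 2 8 7]
Step 4: sold=2 (running total=8) -> [7 2 8 7]
Step 5: sold=2 (running total=10) -> [8 2 8 7]

Answer: 10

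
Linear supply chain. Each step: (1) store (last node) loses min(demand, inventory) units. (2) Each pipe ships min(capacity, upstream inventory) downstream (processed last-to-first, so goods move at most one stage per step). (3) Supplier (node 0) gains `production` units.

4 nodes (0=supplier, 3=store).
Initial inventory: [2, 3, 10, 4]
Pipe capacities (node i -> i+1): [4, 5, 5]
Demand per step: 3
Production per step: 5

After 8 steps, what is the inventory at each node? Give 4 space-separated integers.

Step 1: demand=3,sold=3 ship[2->3]=5 ship[1->2]=3 ship[0->1]=2 prod=5 -> inv=[5 2 8 6]
Step 2: demand=3,sold=3 ship[2->3]=5 ship[1->2]=2 ship[0->1]=4 prod=5 -> inv=[6 4 5 8]
Step 3: demand=3,sold=3 ship[2->3]=5 ship[1->2]=4 ship[0->1]=4 prod=5 -> inv=[7 4 4 10]
Step 4: demand=3,sold=3 ship[2->3]=4 ship[1->2]=4 ship[0->1]=4 prod=5 -> inv=[8 4 4 11]
Step 5: demand=3,sold=3 ship[2->3]=4 ship[1->2]=4 ship[0->1]=4 prod=5 -> inv=[9 4 4 12]
Step 6: demand=3,sold=3 ship[2->3]=4 ship[1->2]=4 ship[0->1]=4 prod=5 -> inv=[10 4 4 13]
Step 7: demand=3,sold=3 ship[2->3]=4 ship[1->2]=4 ship[0->1]=4 prod=5 -> inv=[11 4 4 14]
Step 8: demand=3,sold=3 ship[2->3]=4 ship[1->2]=4 ship[0->1]=4 prod=5 -> inv=[12 4 4 15]

12 4 4 15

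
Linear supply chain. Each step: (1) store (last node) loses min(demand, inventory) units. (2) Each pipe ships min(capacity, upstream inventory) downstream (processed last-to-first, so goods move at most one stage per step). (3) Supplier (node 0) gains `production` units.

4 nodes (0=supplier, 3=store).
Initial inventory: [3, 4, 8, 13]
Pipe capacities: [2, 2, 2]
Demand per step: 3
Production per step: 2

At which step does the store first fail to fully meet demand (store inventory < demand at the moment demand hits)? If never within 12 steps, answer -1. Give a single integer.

Step 1: demand=3,sold=3 ship[2->3]=2 ship[1->2]=2 ship[0->1]=2 prod=2 -> [3 4 8 12]
Step 2: demand=3,sold=3 ship[2->3]=2 ship[1->2]=2 ship[0->1]=2 prod=2 -> [3 4 8 11]
Step 3: demand=3,sold=3 ship[2->3]=2 ship[1->2]=2 ship[0->1]=2 prod=2 -> [3 4 8 10]
Step 4: demand=3,sold=3 ship[2->3]=2 ship[1->2]=2 ship[0->1]=2 prod=2 -> [3 4 8 9]
Step 5: demand=3,sold=3 ship[2->3]=2 ship[1->2]=2 ship[0->1]=2 prod=2 -> [3 4 8 8]
Step 6: demand=3,sold=3 ship[2->3]=2 ship[1->2]=2 ship[0->1]=2 prod=2 -> [3 4 8 7]
Step 7: demand=3,sold=3 ship[2->3]=2 ship[1->2]=2 ship[0->1]=2 prod=2 -> [3 4 8 6]
Step 8: demand=3,sold=3 ship[2->3]=2 ship[1->2]=2 ship[0->1]=2 prod=2 -> [3 4 8 5]
Step 9: demand=3,sold=3 ship[2->3]=2 ship[1->2]=2 ship[0->1]=2 prod=2 -> [3 4 8 4]
Step 10: demand=3,sold=3 ship[2->3]=2 ship[1->2]=2 ship[0->1]=2 prod=2 -> [3 4 8 3]
Step 11: demand=3,sold=3 ship[2->3]=2 ship[1->2]=2 ship[0->1]=2 prod=2 -> [3 4 8 2]
Step 12: demand=3,sold=2 ship[2->3]=2 ship[1->2]=2 ship[0->1]=2 prod=2 -> [3 4 8 2]
First stockout at step 12

12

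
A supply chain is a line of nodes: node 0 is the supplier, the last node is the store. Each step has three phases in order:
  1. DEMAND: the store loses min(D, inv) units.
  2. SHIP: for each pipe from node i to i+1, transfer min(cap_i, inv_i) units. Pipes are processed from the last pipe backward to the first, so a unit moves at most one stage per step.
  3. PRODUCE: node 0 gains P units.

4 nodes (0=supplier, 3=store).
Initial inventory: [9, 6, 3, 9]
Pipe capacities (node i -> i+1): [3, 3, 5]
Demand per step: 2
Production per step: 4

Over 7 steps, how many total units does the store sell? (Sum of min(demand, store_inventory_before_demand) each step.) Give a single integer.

Answer: 14

Derivation:
Step 1: sold=2 (running total=2) -> [10 6 3 10]
Step 2: sold=2 (running total=4) -> [11 6 3 11]
Step 3: sold=2 (running total=6) -> [12 6 3 12]
Step 4: sold=2 (running total=8) -> [13 6 3 13]
Step 5: sold=2 (running total=10) -> [14 6 3 14]
Step 6: sold=2 (running total=12) -> [15 6 3 15]
Step 7: sold=2 (running total=14) -> [16 6 3 16]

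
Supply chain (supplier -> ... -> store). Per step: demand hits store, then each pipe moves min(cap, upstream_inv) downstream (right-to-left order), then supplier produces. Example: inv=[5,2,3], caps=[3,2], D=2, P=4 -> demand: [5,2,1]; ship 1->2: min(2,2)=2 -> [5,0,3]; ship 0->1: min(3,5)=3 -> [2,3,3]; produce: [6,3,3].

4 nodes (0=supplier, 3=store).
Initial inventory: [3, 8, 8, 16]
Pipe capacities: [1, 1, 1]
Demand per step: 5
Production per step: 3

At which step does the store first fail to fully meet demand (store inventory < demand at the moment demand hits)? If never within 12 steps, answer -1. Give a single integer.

Step 1: demand=5,sold=5 ship[2->3]=1 ship[1->2]=1 ship[0->1]=1 prod=3 -> [5 8 8 12]
Step 2: demand=5,sold=5 ship[2->3]=1 ship[1->2]=1 ship[0->1]=1 prod=3 -> [7 8 8 8]
Step 3: demand=5,sold=5 ship[2->3]=1 ship[1->2]=1 ship[0->1]=1 prod=3 -> [9 8 8 4]
Step 4: demand=5,sold=4 ship[2->3]=1 ship[1->2]=1 ship[0->1]=1 prod=3 -> [11 8 8 1]
Step 5: demand=5,sold=1 ship[2->3]=1 ship[1->2]=1 ship[0->1]=1 prod=3 -> [13 8 8 1]
Step 6: demand=5,sold=1 ship[2->3]=1 ship[1->2]=1 ship[0->1]=1 prod=3 -> [15 8 8 1]
Step 7: demand=5,sold=1 ship[2->3]=1 ship[1->2]=1 ship[0->1]=1 prod=3 -> [17 8 8 1]
Step 8: demand=5,sold=1 ship[2->3]=1 ship[1->2]=1 ship[0->1]=1 prod=3 -> [19 8 8 1]
Step 9: demand=5,sold=1 ship[2->3]=1 ship[1->2]=1 ship[0->1]=1 prod=3 -> [21 8 8 1]
Step 10: demand=5,sold=1 ship[2->3]=1 ship[1->2]=1 ship[0->1]=1 prod=3 -> [23 8 8 1]
Step 11: demand=5,sold=1 ship[2->3]=1 ship[1->2]=1 ship[0->1]=1 prod=3 -> [25 8 8 1]
Step 12: demand=5,sold=1 ship[2->3]=1 ship[1->2]=1 ship[0->1]=1 prod=3 -> [27 8 8 1]
First stockout at step 4

4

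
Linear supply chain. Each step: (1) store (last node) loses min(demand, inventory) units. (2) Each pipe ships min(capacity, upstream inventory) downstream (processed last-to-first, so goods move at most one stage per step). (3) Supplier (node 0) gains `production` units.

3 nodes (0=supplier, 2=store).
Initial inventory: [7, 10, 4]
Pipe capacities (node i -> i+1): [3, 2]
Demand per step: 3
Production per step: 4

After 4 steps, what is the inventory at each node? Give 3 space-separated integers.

Step 1: demand=3,sold=3 ship[1->2]=2 ship[0->1]=3 prod=4 -> inv=[8 11 3]
Step 2: demand=3,sold=3 ship[1->2]=2 ship[0->1]=3 prod=4 -> inv=[9 12 2]
Step 3: demand=3,sold=2 ship[1->2]=2 ship[0->1]=3 prod=4 -> inv=[10 13 2]
Step 4: demand=3,sold=2 ship[1->2]=2 ship[0->1]=3 prod=4 -> inv=[11 14 2]

11 14 2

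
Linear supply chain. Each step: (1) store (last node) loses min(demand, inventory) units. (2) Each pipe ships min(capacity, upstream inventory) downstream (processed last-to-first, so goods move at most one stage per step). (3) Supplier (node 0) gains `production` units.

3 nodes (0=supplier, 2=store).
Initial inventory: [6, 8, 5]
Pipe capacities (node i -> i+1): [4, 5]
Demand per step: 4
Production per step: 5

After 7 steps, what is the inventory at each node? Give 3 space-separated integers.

Step 1: demand=4,sold=4 ship[1->2]=5 ship[0->1]=4 prod=5 -> inv=[7 7 6]
Step 2: demand=4,sold=4 ship[1->2]=5 ship[0->1]=4 prod=5 -> inv=[8 6 7]
Step 3: demand=4,sold=4 ship[1->2]=5 ship[0->1]=4 prod=5 -> inv=[9 5 8]
Step 4: demand=4,sold=4 ship[1->2]=5 ship[0->1]=4 prod=5 -> inv=[10 4 9]
Step 5: demand=4,sold=4 ship[1->2]=4 ship[0->1]=4 prod=5 -> inv=[11 4 9]
Step 6: demand=4,sold=4 ship[1->2]=4 ship[0->1]=4 prod=5 -> inv=[12 4 9]
Step 7: demand=4,sold=4 ship[1->2]=4 ship[0->1]=4 prod=5 -> inv=[13 4 9]

13 4 9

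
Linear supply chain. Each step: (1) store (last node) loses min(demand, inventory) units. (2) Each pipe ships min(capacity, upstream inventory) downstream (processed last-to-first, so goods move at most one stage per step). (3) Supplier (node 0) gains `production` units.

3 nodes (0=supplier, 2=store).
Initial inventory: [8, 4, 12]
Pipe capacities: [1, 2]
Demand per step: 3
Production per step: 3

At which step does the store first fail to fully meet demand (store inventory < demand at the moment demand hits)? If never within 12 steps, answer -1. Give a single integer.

Step 1: demand=3,sold=3 ship[1->2]=2 ship[0->1]=1 prod=3 -> [10 3 11]
Step 2: demand=3,sold=3 ship[1->2]=2 ship[0->1]=1 prod=3 -> [12 2 10]
Step 3: demand=3,sold=3 ship[1->2]=2 ship[0->1]=1 prod=3 -> [14 1 9]
Step 4: demand=3,sold=3 ship[1->2]=1 ship[0->1]=1 prod=3 -> [16 1 7]
Step 5: demand=3,sold=3 ship[1->2]=1 ship[0->1]=1 prod=3 -> [18 1 5]
Step 6: demand=3,sold=3 ship[1->2]=1 ship[0->1]=1 prod=3 -> [20 1 3]
Step 7: demand=3,sold=3 ship[1->2]=1 ship[0->1]=1 prod=3 -> [22 1 1]
Step 8: demand=3,sold=1 ship[1->2]=1 ship[0->1]=1 prod=3 -> [24 1 1]
Step 9: demand=3,sold=1 ship[1->2]=1 ship[0->1]=1 prod=3 -> [26 1 1]
Step 10: demand=3,sold=1 ship[1->2]=1 ship[0->1]=1 prod=3 -> [28 1 1]
Step 11: demand=3,sold=1 ship[1->2]=1 ship[0->1]=1 prod=3 -> [30 1 1]
Step 12: demand=3,sold=1 ship[1->2]=1 ship[0->1]=1 prod=3 -> [32 1 1]
First stockout at step 8

8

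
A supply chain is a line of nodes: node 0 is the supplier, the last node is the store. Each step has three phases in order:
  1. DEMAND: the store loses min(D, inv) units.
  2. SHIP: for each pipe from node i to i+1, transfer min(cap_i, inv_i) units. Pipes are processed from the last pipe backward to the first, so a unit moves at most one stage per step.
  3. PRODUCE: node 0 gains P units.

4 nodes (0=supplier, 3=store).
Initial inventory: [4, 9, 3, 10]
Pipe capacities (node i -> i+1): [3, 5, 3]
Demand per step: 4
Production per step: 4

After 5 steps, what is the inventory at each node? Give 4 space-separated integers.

Step 1: demand=4,sold=4 ship[2->3]=3 ship[1->2]=5 ship[0->1]=3 prod=4 -> inv=[5 7 5 9]
Step 2: demand=4,sold=4 ship[2->3]=3 ship[1->2]=5 ship[0->1]=3 prod=4 -> inv=[6 5 7 8]
Step 3: demand=4,sold=4 ship[2->3]=3 ship[1->2]=5 ship[0->1]=3 prod=4 -> inv=[7 3 9 7]
Step 4: demand=4,sold=4 ship[2->3]=3 ship[1->2]=3 ship[0->1]=3 prod=4 -> inv=[8 3 9 6]
Step 5: demand=4,sold=4 ship[2->3]=3 ship[1->2]=3 ship[0->1]=3 prod=4 -> inv=[9 3 9 5]

9 3 9 5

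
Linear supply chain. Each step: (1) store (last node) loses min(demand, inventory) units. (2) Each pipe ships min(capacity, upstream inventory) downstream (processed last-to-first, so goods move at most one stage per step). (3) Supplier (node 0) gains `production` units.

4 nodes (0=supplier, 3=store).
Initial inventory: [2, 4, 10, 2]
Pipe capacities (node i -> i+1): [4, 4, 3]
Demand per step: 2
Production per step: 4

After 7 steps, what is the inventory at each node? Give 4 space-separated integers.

Step 1: demand=2,sold=2 ship[2->3]=3 ship[1->2]=4 ship[0->1]=2 prod=4 -> inv=[4 2 11 3]
Step 2: demand=2,sold=2 ship[2->3]=3 ship[1->2]=2 ship[0->1]=4 prod=4 -> inv=[4 4 10 4]
Step 3: demand=2,sold=2 ship[2->3]=3 ship[1->2]=4 ship[0->1]=4 prod=4 -> inv=[4 4 11 5]
Step 4: demand=2,sold=2 ship[2->3]=3 ship[1->2]=4 ship[0->1]=4 prod=4 -> inv=[4 4 12 6]
Step 5: demand=2,sold=2 ship[2->3]=3 ship[1->2]=4 ship[0->1]=4 prod=4 -> inv=[4 4 13 7]
Step 6: demand=2,sold=2 ship[2->3]=3 ship[1->2]=4 ship[0->1]=4 prod=4 -> inv=[4 4 14 8]
Step 7: demand=2,sold=2 ship[2->3]=3 ship[1->2]=4 ship[0->1]=4 prod=4 -> inv=[4 4 15 9]

4 4 15 9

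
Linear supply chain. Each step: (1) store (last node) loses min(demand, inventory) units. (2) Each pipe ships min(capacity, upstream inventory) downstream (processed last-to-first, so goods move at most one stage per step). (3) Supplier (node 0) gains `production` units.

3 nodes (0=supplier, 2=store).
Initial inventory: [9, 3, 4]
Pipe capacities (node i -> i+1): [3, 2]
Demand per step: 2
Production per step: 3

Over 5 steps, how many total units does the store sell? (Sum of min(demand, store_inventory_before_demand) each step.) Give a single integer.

Answer: 10

Derivation:
Step 1: sold=2 (running total=2) -> [9 4 4]
Step 2: sold=2 (running total=4) -> [9 5 4]
Step 3: sold=2 (running total=6) -> [9 6 4]
Step 4: sold=2 (running total=8) -> [9 7 4]
Step 5: sold=2 (running total=10) -> [9 8 4]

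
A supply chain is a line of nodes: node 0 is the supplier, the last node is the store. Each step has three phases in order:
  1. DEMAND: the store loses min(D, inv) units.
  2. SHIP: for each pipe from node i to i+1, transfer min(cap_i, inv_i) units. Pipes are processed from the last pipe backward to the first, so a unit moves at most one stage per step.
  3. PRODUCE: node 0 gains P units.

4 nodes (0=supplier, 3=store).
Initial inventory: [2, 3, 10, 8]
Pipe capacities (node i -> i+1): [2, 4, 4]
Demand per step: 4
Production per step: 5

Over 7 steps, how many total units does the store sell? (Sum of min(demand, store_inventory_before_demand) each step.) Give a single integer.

Step 1: sold=4 (running total=4) -> [5 2 9 8]
Step 2: sold=4 (running total=8) -> [8 2 7 8]
Step 3: sold=4 (running total=12) -> [11 2 5 8]
Step 4: sold=4 (running total=16) -> [14 2 3 8]
Step 5: sold=4 (running total=20) -> [17 2 2 7]
Step 6: sold=4 (running total=24) -> [20 2 2 5]
Step 7: sold=4 (running total=28) -> [23 2 2 3]

Answer: 28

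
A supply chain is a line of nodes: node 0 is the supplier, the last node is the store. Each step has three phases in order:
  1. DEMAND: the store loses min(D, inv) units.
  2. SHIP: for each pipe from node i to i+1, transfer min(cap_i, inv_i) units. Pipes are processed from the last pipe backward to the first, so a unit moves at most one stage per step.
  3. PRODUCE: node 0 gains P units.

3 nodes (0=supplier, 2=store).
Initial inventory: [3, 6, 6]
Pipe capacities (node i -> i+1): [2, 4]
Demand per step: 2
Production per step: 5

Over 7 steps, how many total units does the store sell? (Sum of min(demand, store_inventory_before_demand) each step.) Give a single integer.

Answer: 14

Derivation:
Step 1: sold=2 (running total=2) -> [6 4 8]
Step 2: sold=2 (running total=4) -> [9 2 10]
Step 3: sold=2 (running total=6) -> [12 2 10]
Step 4: sold=2 (running total=8) -> [15 2 10]
Step 5: sold=2 (running total=10) -> [18 2 10]
Step 6: sold=2 (running total=12) -> [21 2 10]
Step 7: sold=2 (running total=14) -> [24 2 10]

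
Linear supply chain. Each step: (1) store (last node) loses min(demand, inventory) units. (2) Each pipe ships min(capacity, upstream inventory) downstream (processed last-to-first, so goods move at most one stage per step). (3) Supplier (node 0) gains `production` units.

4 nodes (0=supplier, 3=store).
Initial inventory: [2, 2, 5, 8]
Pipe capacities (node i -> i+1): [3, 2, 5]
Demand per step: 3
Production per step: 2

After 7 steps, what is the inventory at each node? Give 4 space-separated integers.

Step 1: demand=3,sold=3 ship[2->3]=5 ship[1->2]=2 ship[0->1]=2 prod=2 -> inv=[2 2 2 10]
Step 2: demand=3,sold=3 ship[2->3]=2 ship[1->2]=2 ship[0->1]=2 prod=2 -> inv=[2 2 2 9]
Step 3: demand=3,sold=3 ship[2->3]=2 ship[1->2]=2 ship[0->1]=2 prod=2 -> inv=[2 2 2 8]
Step 4: demand=3,sold=3 ship[2->3]=2 ship[1->2]=2 ship[0->1]=2 prod=2 -> inv=[2 2 2 7]
Step 5: demand=3,sold=3 ship[2->3]=2 ship[1->2]=2 ship[0->1]=2 prod=2 -> inv=[2 2 2 6]
Step 6: demand=3,sold=3 ship[2->3]=2 ship[1->2]=2 ship[0->1]=2 prod=2 -> inv=[2 2 2 5]
Step 7: demand=3,sold=3 ship[2->3]=2 ship[1->2]=2 ship[0->1]=2 prod=2 -> inv=[2 2 2 4]

2 2 2 4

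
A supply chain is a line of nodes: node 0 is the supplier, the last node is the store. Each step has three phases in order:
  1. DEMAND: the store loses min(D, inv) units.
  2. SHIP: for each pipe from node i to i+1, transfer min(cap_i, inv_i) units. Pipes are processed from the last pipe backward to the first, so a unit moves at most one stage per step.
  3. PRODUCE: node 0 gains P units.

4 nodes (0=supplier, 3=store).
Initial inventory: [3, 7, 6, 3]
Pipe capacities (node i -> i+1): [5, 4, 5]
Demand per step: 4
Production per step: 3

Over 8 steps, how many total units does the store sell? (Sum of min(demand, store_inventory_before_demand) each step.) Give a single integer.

Step 1: sold=3 (running total=3) -> [3 6 5 5]
Step 2: sold=4 (running total=7) -> [3 5 4 6]
Step 3: sold=4 (running total=11) -> [3 4 4 6]
Step 4: sold=4 (running total=15) -> [3 3 4 6]
Step 5: sold=4 (running total=19) -> [3 3 3 6]
Step 6: sold=4 (running total=23) -> [3 3 3 5]
Step 7: sold=4 (running total=27) -> [3 3 3 4]
Step 8: sold=4 (running total=31) -> [3 3 3 3]

Answer: 31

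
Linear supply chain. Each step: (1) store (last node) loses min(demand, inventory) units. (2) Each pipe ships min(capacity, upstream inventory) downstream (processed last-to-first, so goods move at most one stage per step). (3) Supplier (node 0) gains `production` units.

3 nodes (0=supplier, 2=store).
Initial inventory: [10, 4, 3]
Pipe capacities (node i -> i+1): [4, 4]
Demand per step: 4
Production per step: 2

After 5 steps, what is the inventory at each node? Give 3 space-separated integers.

Step 1: demand=4,sold=3 ship[1->2]=4 ship[0->1]=4 prod=2 -> inv=[8 4 4]
Step 2: demand=4,sold=4 ship[1->2]=4 ship[0->1]=4 prod=2 -> inv=[6 4 4]
Step 3: demand=4,sold=4 ship[1->2]=4 ship[0->1]=4 prod=2 -> inv=[4 4 4]
Step 4: demand=4,sold=4 ship[1->2]=4 ship[0->1]=4 prod=2 -> inv=[2 4 4]
Step 5: demand=4,sold=4 ship[1->2]=4 ship[0->1]=2 prod=2 -> inv=[2 2 4]

2 2 4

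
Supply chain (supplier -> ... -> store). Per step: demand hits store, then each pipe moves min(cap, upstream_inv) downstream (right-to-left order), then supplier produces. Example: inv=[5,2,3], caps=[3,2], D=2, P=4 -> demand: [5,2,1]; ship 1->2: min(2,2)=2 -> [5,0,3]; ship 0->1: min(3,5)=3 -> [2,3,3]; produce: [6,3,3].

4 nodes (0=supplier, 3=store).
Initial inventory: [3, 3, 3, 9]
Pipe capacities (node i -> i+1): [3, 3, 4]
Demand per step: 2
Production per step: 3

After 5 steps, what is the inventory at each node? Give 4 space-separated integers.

Step 1: demand=2,sold=2 ship[2->3]=3 ship[1->2]=3 ship[0->1]=3 prod=3 -> inv=[3 3 3 10]
Step 2: demand=2,sold=2 ship[2->3]=3 ship[1->2]=3 ship[0->1]=3 prod=3 -> inv=[3 3 3 11]
Step 3: demand=2,sold=2 ship[2->3]=3 ship[1->2]=3 ship[0->1]=3 prod=3 -> inv=[3 3 3 12]
Step 4: demand=2,sold=2 ship[2->3]=3 ship[1->2]=3 ship[0->1]=3 prod=3 -> inv=[3 3 3 13]
Step 5: demand=2,sold=2 ship[2->3]=3 ship[1->2]=3 ship[0->1]=3 prod=3 -> inv=[3 3 3 14]

3 3 3 14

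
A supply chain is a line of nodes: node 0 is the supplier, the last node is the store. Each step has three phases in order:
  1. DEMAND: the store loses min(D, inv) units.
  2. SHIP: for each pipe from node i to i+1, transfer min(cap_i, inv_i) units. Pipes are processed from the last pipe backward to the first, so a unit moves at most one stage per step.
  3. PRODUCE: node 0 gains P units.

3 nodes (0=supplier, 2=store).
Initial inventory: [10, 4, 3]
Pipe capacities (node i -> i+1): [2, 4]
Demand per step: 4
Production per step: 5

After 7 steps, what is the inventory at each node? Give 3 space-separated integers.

Step 1: demand=4,sold=3 ship[1->2]=4 ship[0->1]=2 prod=5 -> inv=[13 2 4]
Step 2: demand=4,sold=4 ship[1->2]=2 ship[0->1]=2 prod=5 -> inv=[16 2 2]
Step 3: demand=4,sold=2 ship[1->2]=2 ship[0->1]=2 prod=5 -> inv=[19 2 2]
Step 4: demand=4,sold=2 ship[1->2]=2 ship[0->1]=2 prod=5 -> inv=[22 2 2]
Step 5: demand=4,sold=2 ship[1->2]=2 ship[0->1]=2 prod=5 -> inv=[25 2 2]
Step 6: demand=4,sold=2 ship[1->2]=2 ship[0->1]=2 prod=5 -> inv=[28 2 2]
Step 7: demand=4,sold=2 ship[1->2]=2 ship[0->1]=2 prod=5 -> inv=[31 2 2]

31 2 2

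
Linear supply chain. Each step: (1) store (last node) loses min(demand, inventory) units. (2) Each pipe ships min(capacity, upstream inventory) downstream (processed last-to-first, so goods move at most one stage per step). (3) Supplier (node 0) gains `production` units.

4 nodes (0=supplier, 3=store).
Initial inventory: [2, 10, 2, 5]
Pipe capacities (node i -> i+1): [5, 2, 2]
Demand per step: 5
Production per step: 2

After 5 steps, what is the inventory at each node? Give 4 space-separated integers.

Step 1: demand=5,sold=5 ship[2->3]=2 ship[1->2]=2 ship[0->1]=2 prod=2 -> inv=[2 10 2 2]
Step 2: demand=5,sold=2 ship[2->3]=2 ship[1->2]=2 ship[0->1]=2 prod=2 -> inv=[2 10 2 2]
Step 3: demand=5,sold=2 ship[2->3]=2 ship[1->2]=2 ship[0->1]=2 prod=2 -> inv=[2 10 2 2]
Step 4: demand=5,sold=2 ship[2->3]=2 ship[1->2]=2 ship[0->1]=2 prod=2 -> inv=[2 10 2 2]
Step 5: demand=5,sold=2 ship[2->3]=2 ship[1->2]=2 ship[0->1]=2 prod=2 -> inv=[2 10 2 2]

2 10 2 2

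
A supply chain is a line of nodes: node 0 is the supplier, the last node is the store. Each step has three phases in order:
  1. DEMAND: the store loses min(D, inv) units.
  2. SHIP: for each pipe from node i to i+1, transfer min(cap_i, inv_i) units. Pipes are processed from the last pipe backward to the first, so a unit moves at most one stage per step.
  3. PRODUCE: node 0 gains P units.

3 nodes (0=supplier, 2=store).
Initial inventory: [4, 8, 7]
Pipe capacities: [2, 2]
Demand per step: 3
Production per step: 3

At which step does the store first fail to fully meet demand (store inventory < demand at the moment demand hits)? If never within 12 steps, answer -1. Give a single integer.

Step 1: demand=3,sold=3 ship[1->2]=2 ship[0->1]=2 prod=3 -> [5 8 6]
Step 2: demand=3,sold=3 ship[1->2]=2 ship[0->1]=2 prod=3 -> [6 8 5]
Step 3: demand=3,sold=3 ship[1->2]=2 ship[0->1]=2 prod=3 -> [7 8 4]
Step 4: demand=3,sold=3 ship[1->2]=2 ship[0->1]=2 prod=3 -> [8 8 3]
Step 5: demand=3,sold=3 ship[1->2]=2 ship[0->1]=2 prod=3 -> [9 8 2]
Step 6: demand=3,sold=2 ship[1->2]=2 ship[0->1]=2 prod=3 -> [10 8 2]
Step 7: demand=3,sold=2 ship[1->2]=2 ship[0->1]=2 prod=3 -> [11 8 2]
Step 8: demand=3,sold=2 ship[1->2]=2 ship[0->1]=2 prod=3 -> [12 8 2]
Step 9: demand=3,sold=2 ship[1->2]=2 ship[0->1]=2 prod=3 -> [13 8 2]
Step 10: demand=3,sold=2 ship[1->2]=2 ship[0->1]=2 prod=3 -> [14 8 2]
Step 11: demand=3,sold=2 ship[1->2]=2 ship[0->1]=2 prod=3 -> [15 8 2]
Step 12: demand=3,sold=2 ship[1->2]=2 ship[0->1]=2 prod=3 -> [16 8 2]
First stockout at step 6

6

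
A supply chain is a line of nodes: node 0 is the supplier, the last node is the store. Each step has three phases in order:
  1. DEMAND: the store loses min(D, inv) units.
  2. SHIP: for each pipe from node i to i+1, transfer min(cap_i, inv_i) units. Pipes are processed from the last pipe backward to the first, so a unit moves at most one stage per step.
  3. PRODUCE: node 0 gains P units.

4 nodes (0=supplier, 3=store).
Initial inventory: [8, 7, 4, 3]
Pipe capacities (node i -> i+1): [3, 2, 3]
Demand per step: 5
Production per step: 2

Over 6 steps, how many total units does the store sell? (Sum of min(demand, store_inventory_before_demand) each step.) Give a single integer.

Step 1: sold=3 (running total=3) -> [7 8 3 3]
Step 2: sold=3 (running total=6) -> [6 9 2 3]
Step 3: sold=3 (running total=9) -> [5 10 2 2]
Step 4: sold=2 (running total=11) -> [4 11 2 2]
Step 5: sold=2 (running total=13) -> [3 12 2 2]
Step 6: sold=2 (running total=15) -> [2 13 2 2]

Answer: 15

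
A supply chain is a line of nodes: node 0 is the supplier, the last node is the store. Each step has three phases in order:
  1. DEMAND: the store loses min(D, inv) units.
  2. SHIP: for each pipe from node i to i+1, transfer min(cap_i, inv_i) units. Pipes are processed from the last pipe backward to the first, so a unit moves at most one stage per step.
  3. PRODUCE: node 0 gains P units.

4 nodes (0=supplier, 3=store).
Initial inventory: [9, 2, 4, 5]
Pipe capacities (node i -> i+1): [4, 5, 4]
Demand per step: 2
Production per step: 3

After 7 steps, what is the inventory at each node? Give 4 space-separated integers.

Step 1: demand=2,sold=2 ship[2->3]=4 ship[1->2]=2 ship[0->1]=4 prod=3 -> inv=[8 4 2 7]
Step 2: demand=2,sold=2 ship[2->3]=2 ship[1->2]=4 ship[0->1]=4 prod=3 -> inv=[7 4 4 7]
Step 3: demand=2,sold=2 ship[2->3]=4 ship[1->2]=4 ship[0->1]=4 prod=3 -> inv=[6 4 4 9]
Step 4: demand=2,sold=2 ship[2->3]=4 ship[1->2]=4 ship[0->1]=4 prod=3 -> inv=[5 4 4 11]
Step 5: demand=2,sold=2 ship[2->3]=4 ship[1->2]=4 ship[0->1]=4 prod=3 -> inv=[4 4 4 13]
Step 6: demand=2,sold=2 ship[2->3]=4 ship[1->2]=4 ship[0->1]=4 prod=3 -> inv=[3 4 4 15]
Step 7: demand=2,sold=2 ship[2->3]=4 ship[1->2]=4 ship[0->1]=3 prod=3 -> inv=[3 3 4 17]

3 3 4 17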